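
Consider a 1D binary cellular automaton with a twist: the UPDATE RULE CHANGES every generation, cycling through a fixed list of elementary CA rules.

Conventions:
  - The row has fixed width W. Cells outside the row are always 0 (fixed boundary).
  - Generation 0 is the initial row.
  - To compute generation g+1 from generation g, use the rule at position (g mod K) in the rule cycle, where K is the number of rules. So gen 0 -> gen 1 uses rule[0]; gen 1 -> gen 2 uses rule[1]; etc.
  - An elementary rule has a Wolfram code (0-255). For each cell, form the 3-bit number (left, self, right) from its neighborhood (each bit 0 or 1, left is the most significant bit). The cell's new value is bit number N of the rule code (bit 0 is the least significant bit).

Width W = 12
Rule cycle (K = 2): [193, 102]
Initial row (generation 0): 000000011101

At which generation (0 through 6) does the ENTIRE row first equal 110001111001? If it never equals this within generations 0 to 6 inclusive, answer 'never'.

Gen 0: 000000011101
Gen 1 (rule 193): 111111001100
Gen 2 (rule 102): 000001010100
Gen 3 (rule 193): 111100000001
Gen 4 (rule 102): 000100000011
Gen 5 (rule 193): 110001111001
Gen 6 (rule 102): 010010001011

Answer: 5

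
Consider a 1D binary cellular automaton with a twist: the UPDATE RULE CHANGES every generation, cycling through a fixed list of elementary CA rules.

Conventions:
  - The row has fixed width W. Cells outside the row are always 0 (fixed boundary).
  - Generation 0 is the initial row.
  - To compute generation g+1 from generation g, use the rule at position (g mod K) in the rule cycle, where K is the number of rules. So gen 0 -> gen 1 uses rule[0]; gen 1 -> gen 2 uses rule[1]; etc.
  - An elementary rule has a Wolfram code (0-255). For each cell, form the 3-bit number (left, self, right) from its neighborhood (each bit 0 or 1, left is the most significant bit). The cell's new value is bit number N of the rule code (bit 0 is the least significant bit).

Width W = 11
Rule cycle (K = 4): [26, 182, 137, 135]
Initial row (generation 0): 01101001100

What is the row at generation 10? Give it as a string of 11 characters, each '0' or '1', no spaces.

Gen 0: 01101001100
Gen 1 (rule 26): 11000111010
Gen 2 (rule 182): 00101010111
Gen 3 (rule 137): 10000000110
Gen 4 (rule 135): 10111111000
Gen 5 (rule 26): 00100000100
Gen 6 (rule 182): 01110001110
Gen 7 (rule 137): 01100101100
Gen 8 (rule 135): 10001100001
Gen 9 (rule 26): 01011010010
Gen 10 (rule 182): 11100111111

Answer: 11100111111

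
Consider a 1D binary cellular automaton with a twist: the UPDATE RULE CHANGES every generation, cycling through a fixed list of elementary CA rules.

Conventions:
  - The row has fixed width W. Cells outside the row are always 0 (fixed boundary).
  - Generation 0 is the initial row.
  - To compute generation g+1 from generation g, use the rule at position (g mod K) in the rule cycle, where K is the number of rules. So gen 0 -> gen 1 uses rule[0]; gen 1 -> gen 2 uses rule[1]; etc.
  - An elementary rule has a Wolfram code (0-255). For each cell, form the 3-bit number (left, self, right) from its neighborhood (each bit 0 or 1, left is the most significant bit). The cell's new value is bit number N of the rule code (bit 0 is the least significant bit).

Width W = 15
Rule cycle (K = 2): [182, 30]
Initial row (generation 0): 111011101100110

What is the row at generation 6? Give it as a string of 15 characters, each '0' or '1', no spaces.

Gen 0: 111011101100110
Gen 1 (rule 182): 010101010011001
Gen 2 (rule 30): 110101011110111
Gen 3 (rule 182): 001111101101010
Gen 4 (rule 30): 011000001001011
Gen 5 (rule 182): 100100011111100
Gen 6 (rule 30): 111110110000010

Answer: 111110110000010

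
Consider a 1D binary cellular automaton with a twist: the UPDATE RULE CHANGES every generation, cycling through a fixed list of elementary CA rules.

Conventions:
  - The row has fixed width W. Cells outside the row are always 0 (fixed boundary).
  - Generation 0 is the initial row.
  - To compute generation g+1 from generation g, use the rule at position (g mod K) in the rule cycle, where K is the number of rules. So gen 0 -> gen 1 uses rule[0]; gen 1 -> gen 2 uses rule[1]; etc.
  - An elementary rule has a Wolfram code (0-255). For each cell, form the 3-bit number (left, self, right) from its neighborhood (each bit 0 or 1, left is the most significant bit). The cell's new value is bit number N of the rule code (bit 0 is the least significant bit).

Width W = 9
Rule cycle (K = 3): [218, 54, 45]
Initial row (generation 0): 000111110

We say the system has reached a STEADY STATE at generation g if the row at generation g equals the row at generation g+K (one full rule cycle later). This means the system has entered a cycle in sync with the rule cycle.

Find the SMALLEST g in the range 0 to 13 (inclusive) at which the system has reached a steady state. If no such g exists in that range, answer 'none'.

Answer: 5

Derivation:
Gen 0: 000111110
Gen 1 (rule 218): 001111111
Gen 2 (rule 54): 010000000
Gen 3 (rule 45): 010111111
Gen 4 (rule 218): 100111111
Gen 5 (rule 54): 111000000
Gen 6 (rule 45): 100011111
Gen 7 (rule 218): 010111111
Gen 8 (rule 54): 111000000
Gen 9 (rule 45): 100011111
Gen 10 (rule 218): 010111111
Gen 11 (rule 54): 111000000
Gen 12 (rule 45): 100011111
Gen 13 (rule 218): 010111111
Gen 14 (rule 54): 111000000
Gen 15 (rule 45): 100011111
Gen 16 (rule 218): 010111111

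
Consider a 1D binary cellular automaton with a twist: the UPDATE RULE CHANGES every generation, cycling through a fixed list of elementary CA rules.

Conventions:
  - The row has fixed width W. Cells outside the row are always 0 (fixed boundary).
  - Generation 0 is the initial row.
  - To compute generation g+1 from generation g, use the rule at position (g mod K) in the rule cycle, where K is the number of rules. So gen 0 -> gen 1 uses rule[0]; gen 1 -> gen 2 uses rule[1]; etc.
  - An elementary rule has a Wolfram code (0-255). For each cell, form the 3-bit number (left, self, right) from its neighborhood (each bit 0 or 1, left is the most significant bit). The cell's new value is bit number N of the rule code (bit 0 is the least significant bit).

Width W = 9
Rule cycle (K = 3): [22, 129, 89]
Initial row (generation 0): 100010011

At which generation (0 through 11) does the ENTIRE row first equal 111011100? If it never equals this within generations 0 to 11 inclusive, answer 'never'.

Gen 0: 100010011
Gen 1 (rule 22): 110111100
Gen 2 (rule 129): 000011001
Gen 3 (rule 89): 111011100
Gen 4 (rule 22): 000000010
Gen 5 (rule 129): 111111000
Gen 6 (rule 89): 100001111
Gen 7 (rule 22): 110010000
Gen 8 (rule 129): 000000111
Gen 9 (rule 89): 111110101
Gen 10 (rule 22): 000000101
Gen 11 (rule 129): 111110000

Answer: 3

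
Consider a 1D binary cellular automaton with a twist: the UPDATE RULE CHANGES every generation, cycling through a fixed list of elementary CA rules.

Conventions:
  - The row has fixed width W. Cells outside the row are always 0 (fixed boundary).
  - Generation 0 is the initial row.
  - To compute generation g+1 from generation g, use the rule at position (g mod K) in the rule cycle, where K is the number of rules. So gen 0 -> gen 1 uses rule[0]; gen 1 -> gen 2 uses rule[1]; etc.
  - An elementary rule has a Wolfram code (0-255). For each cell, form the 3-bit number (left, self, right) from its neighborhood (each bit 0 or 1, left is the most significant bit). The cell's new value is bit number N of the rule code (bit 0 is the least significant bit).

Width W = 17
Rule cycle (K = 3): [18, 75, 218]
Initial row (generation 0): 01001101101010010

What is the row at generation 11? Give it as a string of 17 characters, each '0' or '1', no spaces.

Answer: 00111111111111111

Derivation:
Gen 0: 01001101101010010
Gen 1 (rule 18): 10110000000001101
Gen 2 (rule 75): 00110111111111100
Gen 3 (rule 218): 01110111111111110
Gen 4 (rule 18): 10000000000000001
Gen 5 (rule 75): 00111111111111110
Gen 6 (rule 218): 01111111111111111
Gen 7 (rule 18): 10000000000000000
Gen 8 (rule 75): 00111111111111111
Gen 9 (rule 218): 01111111111111111
Gen 10 (rule 18): 10000000000000000
Gen 11 (rule 75): 00111111111111111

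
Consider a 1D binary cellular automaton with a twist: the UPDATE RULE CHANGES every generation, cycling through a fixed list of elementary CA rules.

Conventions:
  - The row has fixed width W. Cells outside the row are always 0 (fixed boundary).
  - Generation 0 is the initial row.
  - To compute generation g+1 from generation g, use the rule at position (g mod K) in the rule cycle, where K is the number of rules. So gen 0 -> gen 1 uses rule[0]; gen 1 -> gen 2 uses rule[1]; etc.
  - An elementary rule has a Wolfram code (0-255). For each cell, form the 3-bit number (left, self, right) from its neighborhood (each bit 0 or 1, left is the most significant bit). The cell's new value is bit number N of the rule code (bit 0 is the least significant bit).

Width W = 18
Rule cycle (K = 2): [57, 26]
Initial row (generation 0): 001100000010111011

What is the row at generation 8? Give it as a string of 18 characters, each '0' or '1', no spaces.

Answer: 110001110000111010

Derivation:
Gen 0: 001100000010111011
Gen 1 (rule 57): 101011111001100110
Gen 2 (rule 26): 000010000111011101
Gen 3 (rule 57): 111001110100110010
Gen 4 (rule 26): 100111000011101101
Gen 5 (rule 57): 010100111010011010
Gen 6 (rule 26): 100011100001110001
Gen 7 (rule 57): 011010011101001100
Gen 8 (rule 26): 110001110000111010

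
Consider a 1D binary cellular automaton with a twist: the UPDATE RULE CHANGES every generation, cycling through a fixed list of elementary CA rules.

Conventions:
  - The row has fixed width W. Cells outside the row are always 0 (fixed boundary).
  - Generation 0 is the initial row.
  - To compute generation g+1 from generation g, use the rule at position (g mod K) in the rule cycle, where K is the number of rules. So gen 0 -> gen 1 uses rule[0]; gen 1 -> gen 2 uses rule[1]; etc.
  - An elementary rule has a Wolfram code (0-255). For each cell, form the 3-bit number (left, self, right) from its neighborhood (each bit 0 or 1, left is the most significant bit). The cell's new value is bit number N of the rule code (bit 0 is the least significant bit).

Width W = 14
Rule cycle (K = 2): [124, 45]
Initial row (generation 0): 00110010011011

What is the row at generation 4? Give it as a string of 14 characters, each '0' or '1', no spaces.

Answer: 10001100000011

Derivation:
Gen 0: 00110010011011
Gen 1 (rule 124): 00111011011111
Gen 2 (rule 45): 10100110110000
Gen 3 (rule 124): 11110111111000
Gen 4 (rule 45): 10001100000011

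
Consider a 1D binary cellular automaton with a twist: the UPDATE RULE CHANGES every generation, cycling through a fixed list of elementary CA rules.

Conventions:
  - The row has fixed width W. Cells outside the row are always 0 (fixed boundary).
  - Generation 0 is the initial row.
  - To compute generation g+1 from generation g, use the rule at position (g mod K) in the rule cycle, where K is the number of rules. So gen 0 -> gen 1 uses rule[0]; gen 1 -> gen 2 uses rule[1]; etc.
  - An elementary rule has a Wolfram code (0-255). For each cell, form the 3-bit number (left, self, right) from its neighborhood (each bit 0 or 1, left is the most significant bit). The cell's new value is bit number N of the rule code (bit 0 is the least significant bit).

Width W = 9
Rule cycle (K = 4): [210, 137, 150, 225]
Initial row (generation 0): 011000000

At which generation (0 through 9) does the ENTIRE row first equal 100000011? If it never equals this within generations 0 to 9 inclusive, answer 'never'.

Gen 0: 011000000
Gen 1 (rule 210): 101100000
Gen 2 (rule 137): 001001111
Gen 3 (rule 150): 011110110
Gen 4 (rule 225): 001111010
Gen 5 (rule 210): 010111001
Gen 6 (rule 137): 000110000
Gen 7 (rule 150): 001001000
Gen 8 (rule 225): 100000011
Gen 9 (rule 210): 010000101

Answer: 8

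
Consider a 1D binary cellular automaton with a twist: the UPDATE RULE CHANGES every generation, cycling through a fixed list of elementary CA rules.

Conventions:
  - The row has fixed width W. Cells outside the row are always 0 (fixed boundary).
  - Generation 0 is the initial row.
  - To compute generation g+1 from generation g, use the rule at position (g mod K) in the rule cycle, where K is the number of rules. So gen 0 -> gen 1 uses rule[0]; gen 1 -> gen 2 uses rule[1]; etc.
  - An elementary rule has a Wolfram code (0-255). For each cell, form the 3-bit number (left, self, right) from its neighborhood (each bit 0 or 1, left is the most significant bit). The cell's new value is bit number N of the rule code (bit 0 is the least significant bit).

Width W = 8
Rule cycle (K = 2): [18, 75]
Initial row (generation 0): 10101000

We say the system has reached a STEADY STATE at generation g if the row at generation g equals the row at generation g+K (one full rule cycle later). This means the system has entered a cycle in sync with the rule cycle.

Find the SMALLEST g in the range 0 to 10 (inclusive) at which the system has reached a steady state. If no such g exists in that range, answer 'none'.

Gen 0: 10101000
Gen 1 (rule 18): 00000100
Gen 2 (rule 75): 11111001
Gen 3 (rule 18): 00000110
Gen 4 (rule 75): 11111110
Gen 5 (rule 18): 00000001
Gen 6 (rule 75): 11111110
Gen 7 (rule 18): 00000001
Gen 8 (rule 75): 11111110
Gen 9 (rule 18): 00000001
Gen 10 (rule 75): 11111110
Gen 11 (rule 18): 00000001
Gen 12 (rule 75): 11111110

Answer: 4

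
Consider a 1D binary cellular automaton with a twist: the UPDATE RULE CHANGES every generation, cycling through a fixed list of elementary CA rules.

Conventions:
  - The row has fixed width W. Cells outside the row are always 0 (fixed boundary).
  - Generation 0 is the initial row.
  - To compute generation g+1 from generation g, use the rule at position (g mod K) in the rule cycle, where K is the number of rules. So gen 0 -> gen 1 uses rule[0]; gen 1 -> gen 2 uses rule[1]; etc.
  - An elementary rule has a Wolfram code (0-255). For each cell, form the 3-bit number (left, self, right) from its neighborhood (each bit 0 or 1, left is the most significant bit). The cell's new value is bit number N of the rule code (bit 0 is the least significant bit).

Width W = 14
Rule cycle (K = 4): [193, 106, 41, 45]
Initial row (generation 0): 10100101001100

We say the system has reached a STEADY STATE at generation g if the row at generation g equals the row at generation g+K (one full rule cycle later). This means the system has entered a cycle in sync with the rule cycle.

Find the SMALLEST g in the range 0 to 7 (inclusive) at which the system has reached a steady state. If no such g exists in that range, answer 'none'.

Answer: none

Derivation:
Gen 0: 10100101001100
Gen 1 (rule 193): 00000000000101
Gen 2 (rule 106): 00000000001010
Gen 3 (rule 41): 11111111100100
Gen 4 (rule 45): 10000000000101
Gen 5 (rule 193): 00111111110000
Gen 6 (rule 106): 01100000010000
Gen 7 (rule 41): 01001111000111
Gen 8 (rule 45): 01001000010100
Gen 9 (rule 193): 00000011000001
Gen 10 (rule 106): 00000111000010
Gen 11 (rule 41): 11110100011000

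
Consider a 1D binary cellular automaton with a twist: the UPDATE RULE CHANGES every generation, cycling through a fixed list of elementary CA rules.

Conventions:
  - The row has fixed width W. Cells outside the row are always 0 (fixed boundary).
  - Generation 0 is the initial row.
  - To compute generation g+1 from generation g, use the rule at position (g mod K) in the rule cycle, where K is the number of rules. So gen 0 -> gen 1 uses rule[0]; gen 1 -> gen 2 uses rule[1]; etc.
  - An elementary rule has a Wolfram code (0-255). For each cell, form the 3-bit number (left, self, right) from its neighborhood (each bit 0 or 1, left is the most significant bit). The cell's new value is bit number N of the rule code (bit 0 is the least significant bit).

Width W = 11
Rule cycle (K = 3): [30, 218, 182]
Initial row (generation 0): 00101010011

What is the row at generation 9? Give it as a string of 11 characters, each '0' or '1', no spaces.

Gen 0: 00101010011
Gen 1 (rule 30): 01101011110
Gen 2 (rule 218): 11100011111
Gen 3 (rule 182): 01010101110
Gen 4 (rule 30): 11010101001
Gen 5 (rule 218): 11000000110
Gen 6 (rule 182): 00100001001
Gen 7 (rule 30): 01110011111
Gen 8 (rule 218): 11111111111
Gen 9 (rule 182): 01111111110

Answer: 01111111110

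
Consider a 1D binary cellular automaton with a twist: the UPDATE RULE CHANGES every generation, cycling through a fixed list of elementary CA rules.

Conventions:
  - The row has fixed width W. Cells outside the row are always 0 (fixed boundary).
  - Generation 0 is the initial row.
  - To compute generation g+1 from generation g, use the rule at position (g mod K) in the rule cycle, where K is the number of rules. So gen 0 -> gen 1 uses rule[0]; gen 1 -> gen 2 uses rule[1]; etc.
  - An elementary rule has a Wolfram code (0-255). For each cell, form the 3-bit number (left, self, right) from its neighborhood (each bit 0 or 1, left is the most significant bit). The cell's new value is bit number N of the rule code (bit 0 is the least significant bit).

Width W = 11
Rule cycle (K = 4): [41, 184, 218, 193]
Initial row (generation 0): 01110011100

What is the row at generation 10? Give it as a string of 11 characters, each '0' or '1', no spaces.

Answer: 00100000010

Derivation:
Gen 0: 01110011100
Gen 1 (rule 41): 01000010001
Gen 2 (rule 184): 00100001000
Gen 3 (rule 218): 01010010100
Gen 4 (rule 193): 00000000001
Gen 5 (rule 41): 11111111100
Gen 6 (rule 184): 11111111010
Gen 7 (rule 218): 11111111001
Gen 8 (rule 193): 01111111000
Gen 9 (rule 41): 01000000011
Gen 10 (rule 184): 00100000010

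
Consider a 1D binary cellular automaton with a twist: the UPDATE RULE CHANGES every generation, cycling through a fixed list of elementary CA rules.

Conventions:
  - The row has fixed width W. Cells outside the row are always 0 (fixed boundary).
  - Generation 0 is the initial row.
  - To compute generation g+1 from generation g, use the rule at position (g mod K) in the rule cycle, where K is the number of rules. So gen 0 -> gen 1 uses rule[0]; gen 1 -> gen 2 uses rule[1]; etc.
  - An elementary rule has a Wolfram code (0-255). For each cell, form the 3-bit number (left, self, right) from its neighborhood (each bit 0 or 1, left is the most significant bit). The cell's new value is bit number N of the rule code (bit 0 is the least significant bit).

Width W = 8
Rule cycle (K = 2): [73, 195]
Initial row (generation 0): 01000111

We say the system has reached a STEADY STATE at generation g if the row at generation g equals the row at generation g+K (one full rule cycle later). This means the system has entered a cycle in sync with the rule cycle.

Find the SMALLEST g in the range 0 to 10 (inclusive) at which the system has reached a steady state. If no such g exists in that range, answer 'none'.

Answer: none

Derivation:
Gen 0: 01000111
Gen 1 (rule 73): 00010101
Gen 2 (rule 195): 11100000
Gen 3 (rule 73): 10101111
Gen 4 (rule 195): 00000111
Gen 5 (rule 73): 11110101
Gen 6 (rule 195): 01110000
Gen 7 (rule 73): 01010111
Gen 8 (rule 195): 10000011
Gen 9 (rule 73): 00111011
Gen 10 (rule 195): 11011001
Gen 11 (rule 73): 11011000
Gen 12 (rule 195): 01001011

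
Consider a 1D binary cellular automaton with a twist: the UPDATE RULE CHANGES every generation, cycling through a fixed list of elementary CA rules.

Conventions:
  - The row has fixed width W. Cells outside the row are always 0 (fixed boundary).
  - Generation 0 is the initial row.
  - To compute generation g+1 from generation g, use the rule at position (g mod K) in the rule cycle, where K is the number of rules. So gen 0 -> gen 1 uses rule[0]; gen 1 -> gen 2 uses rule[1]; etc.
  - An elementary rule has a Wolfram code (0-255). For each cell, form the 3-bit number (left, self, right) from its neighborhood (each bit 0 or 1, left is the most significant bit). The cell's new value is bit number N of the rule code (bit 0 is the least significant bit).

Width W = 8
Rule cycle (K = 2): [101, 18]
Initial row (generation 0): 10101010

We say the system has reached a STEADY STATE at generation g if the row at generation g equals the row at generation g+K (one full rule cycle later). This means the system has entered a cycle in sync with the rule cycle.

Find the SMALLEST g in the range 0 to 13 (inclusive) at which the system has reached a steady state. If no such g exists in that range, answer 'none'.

Gen 0: 10101010
Gen 1 (rule 101): 11111110
Gen 2 (rule 18): 00000001
Gen 3 (rule 101): 11111101
Gen 4 (rule 18): 00000000
Gen 5 (rule 101): 11111111
Gen 6 (rule 18): 00000000
Gen 7 (rule 101): 11111111
Gen 8 (rule 18): 00000000
Gen 9 (rule 101): 11111111
Gen 10 (rule 18): 00000000
Gen 11 (rule 101): 11111111
Gen 12 (rule 18): 00000000
Gen 13 (rule 101): 11111111
Gen 14 (rule 18): 00000000
Gen 15 (rule 101): 11111111

Answer: 4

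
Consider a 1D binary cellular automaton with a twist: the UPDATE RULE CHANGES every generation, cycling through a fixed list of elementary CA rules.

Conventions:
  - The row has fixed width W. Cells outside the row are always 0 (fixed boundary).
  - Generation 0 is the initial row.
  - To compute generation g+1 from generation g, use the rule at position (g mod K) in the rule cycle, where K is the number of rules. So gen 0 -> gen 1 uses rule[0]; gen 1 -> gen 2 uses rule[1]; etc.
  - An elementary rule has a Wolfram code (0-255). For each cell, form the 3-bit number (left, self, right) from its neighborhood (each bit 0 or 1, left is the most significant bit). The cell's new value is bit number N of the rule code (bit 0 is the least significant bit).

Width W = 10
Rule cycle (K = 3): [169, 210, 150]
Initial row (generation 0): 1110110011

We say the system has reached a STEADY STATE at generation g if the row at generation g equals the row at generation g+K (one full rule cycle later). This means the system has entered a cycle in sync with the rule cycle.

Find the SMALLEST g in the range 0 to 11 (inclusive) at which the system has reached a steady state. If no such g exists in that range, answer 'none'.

Answer: none

Derivation:
Gen 0: 1110110011
Gen 1 (rule 169): 1101100010
Gen 2 (rule 210): 0100110101
Gen 3 (rule 150): 1111000101
Gen 4 (rule 169): 1110010010
Gen 5 (rule 210): 0111101101
Gen 6 (rule 150): 1011000001
Gen 7 (rule 169): 0110011100
Gen 8 (rule 210): 1011101110
Gen 9 (rule 150): 1001000101
Gen 10 (rule 169): 0000010010
Gen 11 (rule 210): 0000101101
Gen 12 (rule 150): 0001100001
Gen 13 (rule 169): 1101001100
Gen 14 (rule 210): 0100110110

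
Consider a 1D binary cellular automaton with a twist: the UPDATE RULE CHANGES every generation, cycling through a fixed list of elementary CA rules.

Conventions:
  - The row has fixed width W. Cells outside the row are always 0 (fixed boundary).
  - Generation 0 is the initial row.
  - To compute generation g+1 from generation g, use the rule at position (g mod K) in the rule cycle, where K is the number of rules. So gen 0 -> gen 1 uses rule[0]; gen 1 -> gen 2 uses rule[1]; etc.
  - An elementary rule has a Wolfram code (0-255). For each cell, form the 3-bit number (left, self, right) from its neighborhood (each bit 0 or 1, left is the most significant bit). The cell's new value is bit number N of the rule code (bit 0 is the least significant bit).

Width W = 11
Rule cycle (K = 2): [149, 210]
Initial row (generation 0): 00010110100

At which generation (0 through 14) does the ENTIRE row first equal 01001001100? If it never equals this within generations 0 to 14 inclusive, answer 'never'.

Gen 0: 00010110100
Gen 1 (rule 149): 11010000111
Gen 2 (rule 210): 01001001011
Gen 3 (rule 149): 01101101000
Gen 4 (rule 210): 10100100100
Gen 5 (rule 149): 10110110111
Gen 6 (rule 210): 00010010011
Gen 7 (rule 149): 11011011000
Gen 8 (rule 210): 01001001100
Gen 9 (rule 149): 01101100011
Gen 10 (rule 210): 10100110101
Gen 11 (rule 149): 10110000101
Gen 12 (rule 210): 00011001000
Gen 13 (rule 149): 11000101111
Gen 14 (rule 210): 01101000111

Answer: 8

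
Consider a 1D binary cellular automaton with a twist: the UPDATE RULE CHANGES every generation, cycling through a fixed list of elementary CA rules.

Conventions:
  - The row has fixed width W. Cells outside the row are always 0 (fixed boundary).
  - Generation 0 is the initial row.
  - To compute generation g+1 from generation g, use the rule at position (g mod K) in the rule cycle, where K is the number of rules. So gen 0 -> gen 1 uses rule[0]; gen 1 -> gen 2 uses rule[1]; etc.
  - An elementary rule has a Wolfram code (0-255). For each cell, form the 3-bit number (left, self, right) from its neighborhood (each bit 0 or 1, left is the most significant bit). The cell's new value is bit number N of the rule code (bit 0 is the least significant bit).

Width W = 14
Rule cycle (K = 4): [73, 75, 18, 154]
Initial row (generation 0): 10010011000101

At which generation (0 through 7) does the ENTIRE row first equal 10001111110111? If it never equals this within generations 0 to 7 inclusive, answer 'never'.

Gen 0: 10010011000101
Gen 1 (rule 73): 00000011010000
Gen 2 (rule 75): 11111111000111
Gen 3 (rule 18): 00000000101000
Gen 4 (rule 154): 00000001000100
Gen 5 (rule 73): 11111100010001
Gen 6 (rule 75): 10000101100110
Gen 7 (rule 18): 01001000011001

Answer: never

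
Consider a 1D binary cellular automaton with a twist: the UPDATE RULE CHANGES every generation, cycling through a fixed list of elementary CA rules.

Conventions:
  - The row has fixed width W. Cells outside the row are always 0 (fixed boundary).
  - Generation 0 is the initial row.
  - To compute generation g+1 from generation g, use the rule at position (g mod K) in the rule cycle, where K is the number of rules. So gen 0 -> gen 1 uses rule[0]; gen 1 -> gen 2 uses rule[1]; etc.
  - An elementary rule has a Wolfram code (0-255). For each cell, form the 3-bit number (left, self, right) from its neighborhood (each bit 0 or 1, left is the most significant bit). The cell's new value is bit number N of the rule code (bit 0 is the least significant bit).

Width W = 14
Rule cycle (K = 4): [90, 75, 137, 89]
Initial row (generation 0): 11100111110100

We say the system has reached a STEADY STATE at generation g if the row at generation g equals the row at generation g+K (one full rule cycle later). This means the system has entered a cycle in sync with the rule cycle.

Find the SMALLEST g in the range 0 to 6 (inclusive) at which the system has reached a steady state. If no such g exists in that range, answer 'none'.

Gen 0: 11100111110100
Gen 1 (rule 90): 10111100010010
Gen 2 (rule 75): 00100101100100
Gen 3 (rule 137): 10000001000001
Gen 4 (rule 89): 01111100111100
Gen 5 (rule 90): 11000111100110
Gen 6 (rule 75): 11011100101110
Gen 7 (rule 137): 10011000001100
Gen 8 (rule 89): 01011111101111
Gen 9 (rule 90): 10010000101001
Gen 10 (rule 75): 00100111000010

Answer: none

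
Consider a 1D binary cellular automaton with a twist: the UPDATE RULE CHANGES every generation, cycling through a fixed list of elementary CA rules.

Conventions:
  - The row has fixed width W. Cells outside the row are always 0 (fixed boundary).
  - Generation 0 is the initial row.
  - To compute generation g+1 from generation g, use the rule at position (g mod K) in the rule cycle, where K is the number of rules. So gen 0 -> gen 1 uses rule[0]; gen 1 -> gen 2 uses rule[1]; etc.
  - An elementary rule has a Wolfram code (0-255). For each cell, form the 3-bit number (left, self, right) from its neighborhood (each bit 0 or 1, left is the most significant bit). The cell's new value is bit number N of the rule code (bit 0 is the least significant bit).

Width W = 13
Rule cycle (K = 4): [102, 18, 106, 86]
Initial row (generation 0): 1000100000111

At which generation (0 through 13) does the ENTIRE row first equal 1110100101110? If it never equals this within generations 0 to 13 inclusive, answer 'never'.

Gen 0: 1000100000111
Gen 1 (rule 102): 1001100001001
Gen 2 (rule 18): 0110010010110
Gen 3 (rule 106): 1110100101110
Gen 4 (rule 86): 0010111100011
Gen 5 (rule 102): 0111000100101
Gen 6 (rule 18): 1000101011000
Gen 7 (rule 106): 0001010111000
Gen 8 (rule 86): 0011010001100
Gen 9 (rule 102): 0101110010100
Gen 10 (rule 18): 1000001100010
Gen 11 (rule 106): 0000011100100
Gen 12 (rule 86): 0000100111110
Gen 13 (rule 102): 0001101000010

Answer: 3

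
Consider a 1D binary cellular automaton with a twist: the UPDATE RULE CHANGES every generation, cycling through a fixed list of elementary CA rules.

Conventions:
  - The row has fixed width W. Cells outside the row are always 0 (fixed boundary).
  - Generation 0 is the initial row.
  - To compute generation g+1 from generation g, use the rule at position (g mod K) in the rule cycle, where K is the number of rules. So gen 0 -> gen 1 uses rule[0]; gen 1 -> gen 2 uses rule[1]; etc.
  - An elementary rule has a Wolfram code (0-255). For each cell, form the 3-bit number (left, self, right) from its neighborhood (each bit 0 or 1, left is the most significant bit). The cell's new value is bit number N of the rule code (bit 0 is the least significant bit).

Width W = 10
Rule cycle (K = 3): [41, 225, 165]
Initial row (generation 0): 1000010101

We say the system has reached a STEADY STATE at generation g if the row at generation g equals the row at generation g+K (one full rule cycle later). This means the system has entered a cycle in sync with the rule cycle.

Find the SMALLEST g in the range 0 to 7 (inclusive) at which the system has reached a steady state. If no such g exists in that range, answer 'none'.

Gen 0: 1000010101
Gen 1 (rule 41): 0011001010
Gen 2 (rule 225): 1001000100
Gen 3 (rule 165): 1001010101
Gen 4 (rule 41): 0000101010
Gen 5 (rule 225): 1110010100
Gen 6 (rule 165): 0100011101
Gen 7 (rule 41): 0001010010
Gen 8 (rule 225): 1100100000
Gen 9 (rule 165): 0000101111
Gen 10 (rule 41): 1110011000

Answer: none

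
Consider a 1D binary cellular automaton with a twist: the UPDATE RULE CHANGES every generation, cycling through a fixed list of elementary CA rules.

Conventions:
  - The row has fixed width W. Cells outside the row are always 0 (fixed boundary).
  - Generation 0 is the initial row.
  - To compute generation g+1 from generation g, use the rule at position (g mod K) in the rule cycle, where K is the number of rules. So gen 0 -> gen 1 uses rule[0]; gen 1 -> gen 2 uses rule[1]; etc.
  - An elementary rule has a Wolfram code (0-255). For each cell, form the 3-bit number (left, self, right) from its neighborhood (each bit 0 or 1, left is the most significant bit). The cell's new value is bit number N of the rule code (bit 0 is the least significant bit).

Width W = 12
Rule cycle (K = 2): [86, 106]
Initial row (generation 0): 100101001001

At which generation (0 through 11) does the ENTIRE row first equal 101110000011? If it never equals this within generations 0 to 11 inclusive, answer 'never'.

Answer: never

Derivation:
Gen 0: 100101001001
Gen 1 (rule 86): 111101111111
Gen 2 (rule 106): 100111000001
Gen 3 (rule 86): 111001100011
Gen 4 (rule 106): 101011100111
Gen 5 (rule 86): 101000111001
Gen 6 (rule 106): 010001101010
Gen 7 (rule 86): 111010101011
Gen 8 (rule 106): 101101010111
Gen 9 (rule 86): 100101010001
Gen 10 (rule 106): 001010100010
Gen 11 (rule 86): 011010110111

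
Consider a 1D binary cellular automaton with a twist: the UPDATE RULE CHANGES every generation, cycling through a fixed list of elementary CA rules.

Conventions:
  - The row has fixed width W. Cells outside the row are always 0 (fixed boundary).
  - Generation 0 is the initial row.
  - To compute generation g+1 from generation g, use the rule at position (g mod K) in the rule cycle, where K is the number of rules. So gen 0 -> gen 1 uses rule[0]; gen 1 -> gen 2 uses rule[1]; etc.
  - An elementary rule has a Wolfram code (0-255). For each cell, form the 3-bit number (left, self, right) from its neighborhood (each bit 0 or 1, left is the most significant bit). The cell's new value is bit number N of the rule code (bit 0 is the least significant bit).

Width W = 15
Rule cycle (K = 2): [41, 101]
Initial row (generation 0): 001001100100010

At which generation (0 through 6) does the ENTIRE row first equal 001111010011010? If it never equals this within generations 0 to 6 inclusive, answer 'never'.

Gen 0: 001001100100010
Gen 1 (rule 41): 100001000001000
Gen 2 (rule 101): 101101011101011
Gen 3 (rule 41): 011010110010110
Gen 4 (rule 101): 001111010011010
Gen 5 (rule 41): 101000100010100
Gen 6 (rule 101): 111010101011101

Answer: 4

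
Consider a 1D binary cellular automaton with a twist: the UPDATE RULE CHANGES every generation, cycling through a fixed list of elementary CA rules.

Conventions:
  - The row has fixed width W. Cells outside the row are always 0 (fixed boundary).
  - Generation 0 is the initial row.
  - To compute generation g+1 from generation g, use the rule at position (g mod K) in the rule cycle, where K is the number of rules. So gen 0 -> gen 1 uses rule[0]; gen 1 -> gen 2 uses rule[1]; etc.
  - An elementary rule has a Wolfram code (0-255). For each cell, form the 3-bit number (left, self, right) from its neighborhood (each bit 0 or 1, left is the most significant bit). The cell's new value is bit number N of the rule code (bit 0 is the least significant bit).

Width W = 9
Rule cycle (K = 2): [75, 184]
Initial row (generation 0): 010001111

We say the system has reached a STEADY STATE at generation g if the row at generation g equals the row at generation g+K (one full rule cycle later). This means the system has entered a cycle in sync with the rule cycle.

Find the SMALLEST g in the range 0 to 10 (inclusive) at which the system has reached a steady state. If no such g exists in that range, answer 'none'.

Gen 0: 010001111
Gen 1 (rule 75): 100111001
Gen 2 (rule 184): 010110100
Gen 3 (rule 75): 100110001
Gen 4 (rule 184): 010101000
Gen 5 (rule 75): 100000011
Gen 6 (rule 184): 010000010
Gen 7 (rule 75): 100111100
Gen 8 (rule 184): 010111010
Gen 9 (rule 75): 100101000
Gen 10 (rule 184): 010010100
Gen 11 (rule 75): 100100001
Gen 12 (rule 184): 010010000

Answer: none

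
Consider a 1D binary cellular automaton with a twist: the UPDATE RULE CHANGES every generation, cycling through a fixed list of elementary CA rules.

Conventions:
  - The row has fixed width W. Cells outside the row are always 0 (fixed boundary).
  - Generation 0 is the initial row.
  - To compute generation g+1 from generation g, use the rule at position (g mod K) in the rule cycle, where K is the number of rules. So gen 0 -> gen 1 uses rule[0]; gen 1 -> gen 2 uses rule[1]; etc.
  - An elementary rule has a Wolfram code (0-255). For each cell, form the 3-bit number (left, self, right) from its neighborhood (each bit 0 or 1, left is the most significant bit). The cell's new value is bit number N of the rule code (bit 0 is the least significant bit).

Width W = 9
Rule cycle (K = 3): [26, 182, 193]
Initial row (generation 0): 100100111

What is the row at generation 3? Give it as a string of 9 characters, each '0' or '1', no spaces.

Answer: 000000000

Derivation:
Gen 0: 100100111
Gen 1 (rule 26): 011011100
Gen 2 (rule 182): 100101010
Gen 3 (rule 193): 000000000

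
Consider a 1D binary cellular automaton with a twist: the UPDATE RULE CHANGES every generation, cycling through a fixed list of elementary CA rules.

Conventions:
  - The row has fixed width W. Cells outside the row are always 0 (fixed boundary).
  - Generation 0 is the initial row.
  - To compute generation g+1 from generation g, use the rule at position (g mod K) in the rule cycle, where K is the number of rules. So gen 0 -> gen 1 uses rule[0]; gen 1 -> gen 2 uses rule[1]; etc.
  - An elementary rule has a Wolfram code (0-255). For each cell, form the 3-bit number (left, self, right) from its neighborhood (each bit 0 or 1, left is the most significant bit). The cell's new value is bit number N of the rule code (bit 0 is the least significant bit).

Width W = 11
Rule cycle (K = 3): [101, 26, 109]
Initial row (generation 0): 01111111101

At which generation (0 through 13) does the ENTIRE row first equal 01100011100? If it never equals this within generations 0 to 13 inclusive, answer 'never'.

Answer: 8

Derivation:
Gen 0: 01111111101
Gen 1 (rule 101): 00000000111
Gen 2 (rule 26): 00000001100
Gen 3 (rule 109): 11111101101
Gen 4 (rule 101): 00000110111
Gen 5 (rule 26): 00001100100
Gen 6 (rule 109): 11101100101
Gen 7 (rule 101): 00110100111
Gen 8 (rule 26): 01100011100
Gen 9 (rule 109): 01101010101
Gen 10 (rule 101): 00111111111
Gen 11 (rule 26): 01100000000
Gen 12 (rule 109): 01101111111
Gen 13 (rule 101): 00110000001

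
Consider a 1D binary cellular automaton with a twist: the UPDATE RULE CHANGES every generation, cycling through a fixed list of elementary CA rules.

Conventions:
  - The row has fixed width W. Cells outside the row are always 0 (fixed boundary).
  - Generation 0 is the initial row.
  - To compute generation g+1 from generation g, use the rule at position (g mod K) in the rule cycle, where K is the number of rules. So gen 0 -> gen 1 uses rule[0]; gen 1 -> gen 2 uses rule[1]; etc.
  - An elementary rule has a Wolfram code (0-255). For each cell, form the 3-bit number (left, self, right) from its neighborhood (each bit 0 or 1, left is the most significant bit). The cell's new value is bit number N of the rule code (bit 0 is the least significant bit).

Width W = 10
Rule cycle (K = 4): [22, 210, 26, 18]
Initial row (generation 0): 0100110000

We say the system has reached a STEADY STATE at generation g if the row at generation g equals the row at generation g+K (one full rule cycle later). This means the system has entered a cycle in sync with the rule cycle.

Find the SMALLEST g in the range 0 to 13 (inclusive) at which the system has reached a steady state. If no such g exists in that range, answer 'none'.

Gen 0: 0100110000
Gen 1 (rule 22): 1111001000
Gen 2 (rule 210): 0111110100
Gen 3 (rule 26): 1100000010
Gen 4 (rule 18): 0010000101
Gen 5 (rule 22): 0111001101
Gen 6 (rule 210): 1011110100
Gen 7 (rule 26): 0010000010
Gen 8 (rule 18): 0101000101
Gen 9 (rule 22): 1101101101
Gen 10 (rule 210): 0100100100
Gen 11 (rule 26): 1011011010
Gen 12 (rule 18): 0000000001
Gen 13 (rule 22): 0000000011
Gen 14 (rule 210): 0000000101
Gen 15 (rule 26): 0000001000
Gen 16 (rule 18): 0000010100
Gen 17 (rule 22): 0000110110

Answer: none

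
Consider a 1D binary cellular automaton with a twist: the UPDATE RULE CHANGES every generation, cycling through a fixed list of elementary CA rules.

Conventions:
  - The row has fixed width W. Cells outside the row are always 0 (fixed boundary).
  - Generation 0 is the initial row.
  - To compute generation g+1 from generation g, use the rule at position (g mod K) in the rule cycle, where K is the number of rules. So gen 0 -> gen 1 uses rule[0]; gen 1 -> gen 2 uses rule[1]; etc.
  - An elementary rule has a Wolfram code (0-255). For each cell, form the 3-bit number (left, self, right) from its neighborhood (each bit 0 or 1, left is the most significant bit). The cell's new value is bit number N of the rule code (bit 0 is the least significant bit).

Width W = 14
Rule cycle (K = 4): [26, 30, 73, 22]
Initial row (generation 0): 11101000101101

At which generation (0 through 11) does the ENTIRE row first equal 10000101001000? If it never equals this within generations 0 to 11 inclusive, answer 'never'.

Gen 0: 11101000101101
Gen 1 (rule 26): 10000101001000
Gen 2 (rule 30): 11001101111100
Gen 3 (rule 73): 11001101000101
Gen 4 (rule 22): 00110001101101
Gen 5 (rule 26): 01101011001000
Gen 6 (rule 30): 11001010111100
Gen 7 (rule 73): 11000000100101
Gen 8 (rule 22): 00100001111101
Gen 9 (rule 26): 01010011000000
Gen 10 (rule 30): 11011110100000
Gen 11 (rule 73): 11010010001111

Answer: 1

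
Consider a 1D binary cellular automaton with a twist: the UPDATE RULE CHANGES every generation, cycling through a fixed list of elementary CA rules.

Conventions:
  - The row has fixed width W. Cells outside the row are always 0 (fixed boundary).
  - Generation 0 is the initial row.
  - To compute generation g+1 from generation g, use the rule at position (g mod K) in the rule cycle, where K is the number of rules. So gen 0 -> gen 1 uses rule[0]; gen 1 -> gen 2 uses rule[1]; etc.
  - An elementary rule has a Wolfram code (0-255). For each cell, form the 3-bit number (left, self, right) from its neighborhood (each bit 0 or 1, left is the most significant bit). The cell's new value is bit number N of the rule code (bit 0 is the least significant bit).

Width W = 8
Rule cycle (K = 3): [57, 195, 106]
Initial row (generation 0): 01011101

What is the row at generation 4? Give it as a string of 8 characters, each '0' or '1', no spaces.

Gen 0: 01011101
Gen 1 (rule 57): 00110010
Gen 2 (rule 195): 11010100
Gen 3 (rule 106): 11101000
Gen 4 (rule 57): 10010111

Answer: 10010111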